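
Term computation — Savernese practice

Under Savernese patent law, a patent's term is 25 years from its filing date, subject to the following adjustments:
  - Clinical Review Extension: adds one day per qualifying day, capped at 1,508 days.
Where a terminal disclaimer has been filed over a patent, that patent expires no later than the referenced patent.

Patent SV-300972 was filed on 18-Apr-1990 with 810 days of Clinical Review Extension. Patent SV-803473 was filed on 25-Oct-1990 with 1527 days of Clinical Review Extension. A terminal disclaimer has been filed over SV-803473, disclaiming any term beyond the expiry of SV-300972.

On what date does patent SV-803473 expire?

July 6, 2017

Natural term of SV-803473:
  Base: filing + 25 years → 25 October 2015.
  Clinical Review Extension: 1527 days claimed exceeds the 1508-day cap, so +1508 days → 11 December 2019.
Expiry of referenced patent SV-300972:
  Base: filing + 25 years → 18 April 2015.
  Clinical Review Extension: 810 days (within the 1508-day cap) → +810 days → 6 July 2017.
Terminal disclaimer: SV-803473 expires on the earlier of 11 December 2019 and 6 July 2017.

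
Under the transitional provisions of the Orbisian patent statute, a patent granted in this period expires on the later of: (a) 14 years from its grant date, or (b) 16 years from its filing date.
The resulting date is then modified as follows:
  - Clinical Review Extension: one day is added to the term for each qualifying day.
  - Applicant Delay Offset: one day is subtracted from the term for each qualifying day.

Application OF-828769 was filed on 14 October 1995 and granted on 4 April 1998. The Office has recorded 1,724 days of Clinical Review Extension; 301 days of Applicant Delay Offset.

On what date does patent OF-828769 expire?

(a) grant + 14 years → 4 April 2012.
(b) filing + 16 years → 14 October 2011.
Later of the two: 4 April 2012.
Clinical Review Extension: +1724 days → 23 December 2016.
Applicant Delay Offset: −301 days → 26 February 2016.

2016-02-26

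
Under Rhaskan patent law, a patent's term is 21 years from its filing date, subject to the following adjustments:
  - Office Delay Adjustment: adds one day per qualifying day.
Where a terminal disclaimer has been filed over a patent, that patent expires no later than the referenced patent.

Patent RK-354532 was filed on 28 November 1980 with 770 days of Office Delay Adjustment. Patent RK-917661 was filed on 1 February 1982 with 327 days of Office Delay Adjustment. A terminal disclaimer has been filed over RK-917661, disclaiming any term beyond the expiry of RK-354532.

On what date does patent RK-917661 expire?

December 25, 2003

Natural term of RK-917661:
  Base: filing + 21 years → 1 February 2003.
  Office Delay Adjustment: +327 days → 25 December 2003.
Expiry of referenced patent RK-354532:
  Base: filing + 21 years → 28 November 2001.
  Office Delay Adjustment: +770 days → 7 January 2004.
Terminal disclaimer: RK-917661 expires on the earlier of 25 December 2003 and 7 January 2004.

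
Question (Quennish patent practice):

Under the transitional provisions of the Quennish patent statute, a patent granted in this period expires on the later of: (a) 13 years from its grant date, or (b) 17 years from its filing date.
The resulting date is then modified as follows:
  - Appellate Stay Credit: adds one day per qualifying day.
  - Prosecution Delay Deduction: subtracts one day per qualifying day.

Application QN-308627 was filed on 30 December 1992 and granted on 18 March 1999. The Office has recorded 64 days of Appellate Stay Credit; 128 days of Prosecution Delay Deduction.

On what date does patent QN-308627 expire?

2012-01-14

(a) grant + 13 years → 18 March 2012.
(b) filing + 17 years → 30 December 2009.
Later of the two: 18 March 2012.
Appellate Stay Credit: +64 days → 21 May 2012.
Prosecution Delay Deduction: −128 days → 14 January 2012.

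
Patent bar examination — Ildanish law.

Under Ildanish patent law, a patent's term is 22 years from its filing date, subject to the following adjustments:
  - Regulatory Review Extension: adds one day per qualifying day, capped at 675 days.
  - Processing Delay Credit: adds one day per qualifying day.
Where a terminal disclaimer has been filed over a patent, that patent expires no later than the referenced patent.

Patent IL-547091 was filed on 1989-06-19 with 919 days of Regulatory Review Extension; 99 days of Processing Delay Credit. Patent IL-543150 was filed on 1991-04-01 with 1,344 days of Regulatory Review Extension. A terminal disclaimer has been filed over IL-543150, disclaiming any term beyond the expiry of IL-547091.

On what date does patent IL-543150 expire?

2013-08-01

Natural term of IL-543150:
  Base: filing + 22 years → 1 April 2013.
  Regulatory Review Extension: 1344 days claimed exceeds the 675-day cap, so +675 days → 5 February 2015.
Expiry of referenced patent IL-547091:
  Base: filing + 22 years → 19 June 2011.
  Regulatory Review Extension: 919 days claimed exceeds the 675-day cap, so +675 days → 24 April 2013.
  Processing Delay Credit: +99 days → 1 August 2013.
Terminal disclaimer: IL-543150 expires on the earlier of 5 February 2015 and 1 August 2013.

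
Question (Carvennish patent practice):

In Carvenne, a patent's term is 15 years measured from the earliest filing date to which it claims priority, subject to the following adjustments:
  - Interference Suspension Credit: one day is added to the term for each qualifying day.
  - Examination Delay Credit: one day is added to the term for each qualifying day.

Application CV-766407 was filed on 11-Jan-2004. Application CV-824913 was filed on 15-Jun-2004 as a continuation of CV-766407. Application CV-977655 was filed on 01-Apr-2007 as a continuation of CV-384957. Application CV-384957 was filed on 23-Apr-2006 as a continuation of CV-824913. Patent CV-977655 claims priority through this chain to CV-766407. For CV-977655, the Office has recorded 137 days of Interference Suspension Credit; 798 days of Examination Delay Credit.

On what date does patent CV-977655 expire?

August 3, 2021

Earliest priority filing: 11 January 2004.
Base term: 11 January 2004 + 15 years → 11 January 2019.
Interference Suspension Credit: +137 days → 28 May 2019.
Examination Delay Credit: +798 days → 3 August 2021.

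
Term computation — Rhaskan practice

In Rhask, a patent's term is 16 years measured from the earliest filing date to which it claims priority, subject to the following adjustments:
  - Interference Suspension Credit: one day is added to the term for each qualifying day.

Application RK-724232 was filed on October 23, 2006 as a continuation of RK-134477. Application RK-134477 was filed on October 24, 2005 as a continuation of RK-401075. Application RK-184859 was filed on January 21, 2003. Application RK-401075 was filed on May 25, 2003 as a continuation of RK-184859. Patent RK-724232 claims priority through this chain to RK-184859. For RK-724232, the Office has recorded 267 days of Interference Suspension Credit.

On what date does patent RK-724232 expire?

October 15, 2019

Earliest priority filing: 21 January 2003.
Base term: 21 January 2003 + 16 years → 21 January 2019.
Interference Suspension Credit: +267 days → 15 October 2019.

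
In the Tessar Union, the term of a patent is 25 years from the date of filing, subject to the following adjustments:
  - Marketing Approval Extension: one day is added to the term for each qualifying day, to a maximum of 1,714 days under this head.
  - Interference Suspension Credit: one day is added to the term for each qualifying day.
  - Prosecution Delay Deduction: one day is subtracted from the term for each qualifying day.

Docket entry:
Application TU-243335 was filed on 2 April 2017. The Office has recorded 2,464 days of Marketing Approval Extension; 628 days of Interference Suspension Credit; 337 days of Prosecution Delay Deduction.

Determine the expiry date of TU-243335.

September 28, 2047

Base term: filing date + 25 years → 2 April 2042.
Marketing Approval Extension: 2464 days claimed exceeds the 1714-day cap, so +1714 days → 11 December 2046.
Interference Suspension Credit: +628 days → 30 August 2048.
Prosecution Delay Deduction: −337 days → 28 September 2047.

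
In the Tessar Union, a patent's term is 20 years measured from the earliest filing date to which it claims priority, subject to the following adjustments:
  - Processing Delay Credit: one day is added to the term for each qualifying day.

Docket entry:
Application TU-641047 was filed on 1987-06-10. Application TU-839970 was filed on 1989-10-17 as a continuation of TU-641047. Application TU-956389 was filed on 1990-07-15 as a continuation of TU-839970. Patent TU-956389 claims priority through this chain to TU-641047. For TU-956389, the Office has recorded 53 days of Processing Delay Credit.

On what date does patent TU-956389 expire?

Earliest priority filing: 10 June 1987.
Base term: 10 June 1987 + 20 years → 10 June 2007.
Processing Delay Credit: +53 days → 2 August 2007.

August 2, 2007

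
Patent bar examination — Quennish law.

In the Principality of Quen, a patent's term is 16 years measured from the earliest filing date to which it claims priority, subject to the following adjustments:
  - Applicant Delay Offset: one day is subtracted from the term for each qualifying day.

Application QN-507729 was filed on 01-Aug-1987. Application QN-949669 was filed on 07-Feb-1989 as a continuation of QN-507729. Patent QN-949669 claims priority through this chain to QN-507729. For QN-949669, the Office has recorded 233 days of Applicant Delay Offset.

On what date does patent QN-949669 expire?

December 11, 2002

Earliest priority filing: 1 August 1987.
Base term: 1 August 1987 + 16 years → 1 August 2003.
Applicant Delay Offset: −233 days → 11 December 2002.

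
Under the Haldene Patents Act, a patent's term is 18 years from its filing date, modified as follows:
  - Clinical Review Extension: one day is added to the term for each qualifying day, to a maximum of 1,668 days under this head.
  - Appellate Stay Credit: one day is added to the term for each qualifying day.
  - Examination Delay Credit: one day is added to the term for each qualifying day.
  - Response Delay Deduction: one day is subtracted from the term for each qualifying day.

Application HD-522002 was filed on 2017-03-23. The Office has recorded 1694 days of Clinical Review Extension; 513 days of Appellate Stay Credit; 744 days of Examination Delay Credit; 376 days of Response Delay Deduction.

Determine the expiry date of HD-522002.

2042-03-15

Base term: filing date + 18 years → 23 March 2035.
Clinical Review Extension: 1694 days claimed exceeds the 1668-day cap, so +1668 days → 16 October 2039.
Appellate Stay Credit: +513 days → 12 March 2041.
Examination Delay Credit: +744 days → 26 March 2043.
Response Delay Deduction: −376 days → 15 March 2042.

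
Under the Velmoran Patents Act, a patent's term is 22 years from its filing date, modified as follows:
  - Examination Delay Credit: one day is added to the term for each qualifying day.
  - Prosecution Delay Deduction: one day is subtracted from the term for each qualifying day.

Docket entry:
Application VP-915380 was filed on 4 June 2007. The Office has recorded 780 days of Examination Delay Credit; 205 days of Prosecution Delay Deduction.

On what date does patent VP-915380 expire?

Base term: filing date + 22 years → 4 June 2029.
Examination Delay Credit: +780 days → 24 July 2031.
Prosecution Delay Deduction: −205 days → 31 December 2030.

December 31, 2030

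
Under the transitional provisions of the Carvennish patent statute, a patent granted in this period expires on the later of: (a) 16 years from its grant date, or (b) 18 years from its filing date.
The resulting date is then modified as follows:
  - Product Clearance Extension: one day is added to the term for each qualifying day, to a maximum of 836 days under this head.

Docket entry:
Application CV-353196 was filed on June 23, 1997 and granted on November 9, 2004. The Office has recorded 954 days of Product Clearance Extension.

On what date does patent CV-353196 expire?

February 23, 2023

(a) grant + 16 years → 9 November 2020.
(b) filing + 18 years → 23 June 2015.
Later of the two: 9 November 2020.
Product Clearance Extension: 954 days claimed exceeds the 836-day cap, so +836 days → 23 February 2023.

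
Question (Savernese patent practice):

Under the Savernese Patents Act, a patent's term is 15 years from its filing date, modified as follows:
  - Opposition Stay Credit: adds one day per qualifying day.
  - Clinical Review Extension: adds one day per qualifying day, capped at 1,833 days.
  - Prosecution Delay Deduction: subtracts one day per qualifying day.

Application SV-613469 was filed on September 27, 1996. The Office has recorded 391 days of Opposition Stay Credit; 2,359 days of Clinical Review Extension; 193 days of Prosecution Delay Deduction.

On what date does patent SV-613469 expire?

Base term: filing date + 15 years → 27 September 2011.
Opposition Stay Credit: +391 days → 22 October 2012.
Clinical Review Extension: 2359 days claimed exceeds the 1833-day cap, so +1833 days → 29 October 2017.
Prosecution Delay Deduction: −193 days → 19 April 2017.

April 19, 2017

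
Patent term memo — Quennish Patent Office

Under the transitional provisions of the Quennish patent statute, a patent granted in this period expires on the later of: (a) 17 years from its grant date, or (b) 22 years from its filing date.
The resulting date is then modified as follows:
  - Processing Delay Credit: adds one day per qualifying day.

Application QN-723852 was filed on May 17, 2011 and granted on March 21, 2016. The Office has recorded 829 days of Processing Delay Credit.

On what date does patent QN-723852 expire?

(a) grant + 17 years → 21 March 2033.
(b) filing + 22 years → 17 May 2033.
Later of the two: 17 May 2033.
Processing Delay Credit: +829 days → 24 August 2035.

2035-08-24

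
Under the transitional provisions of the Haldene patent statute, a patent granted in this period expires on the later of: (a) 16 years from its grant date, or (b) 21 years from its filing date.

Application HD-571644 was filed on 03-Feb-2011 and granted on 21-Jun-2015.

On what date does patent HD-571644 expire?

2032-02-03

(a) grant + 16 years → 21 June 2031.
(b) filing + 21 years → 3 February 2032.
Later of the two: 3 February 2032.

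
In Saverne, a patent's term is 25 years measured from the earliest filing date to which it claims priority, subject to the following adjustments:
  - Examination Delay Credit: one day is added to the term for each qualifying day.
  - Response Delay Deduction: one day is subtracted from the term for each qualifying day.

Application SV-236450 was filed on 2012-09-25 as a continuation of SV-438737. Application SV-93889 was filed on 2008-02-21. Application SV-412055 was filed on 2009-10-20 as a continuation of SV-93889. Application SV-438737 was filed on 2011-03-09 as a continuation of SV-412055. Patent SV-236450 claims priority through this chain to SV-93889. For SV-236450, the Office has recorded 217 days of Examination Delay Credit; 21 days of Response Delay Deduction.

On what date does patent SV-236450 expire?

September 5, 2033

Earliest priority filing: 21 February 2008.
Base term: 21 February 2008 + 25 years → 21 February 2033.
Examination Delay Credit: +217 days → 26 September 2033.
Response Delay Deduction: −21 days → 5 September 2033.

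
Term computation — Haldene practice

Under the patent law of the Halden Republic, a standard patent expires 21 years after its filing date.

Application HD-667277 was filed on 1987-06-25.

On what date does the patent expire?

Filing date + 21 years → 25 June 2008.

2008-06-25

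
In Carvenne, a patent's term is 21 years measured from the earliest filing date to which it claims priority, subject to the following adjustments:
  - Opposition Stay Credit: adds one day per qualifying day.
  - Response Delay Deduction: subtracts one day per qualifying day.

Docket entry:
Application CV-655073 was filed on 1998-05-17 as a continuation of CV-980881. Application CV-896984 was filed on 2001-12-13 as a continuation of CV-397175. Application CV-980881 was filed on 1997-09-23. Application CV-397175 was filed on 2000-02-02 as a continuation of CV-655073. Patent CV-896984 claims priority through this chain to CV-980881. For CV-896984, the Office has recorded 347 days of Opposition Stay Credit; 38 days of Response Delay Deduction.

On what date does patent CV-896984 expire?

Earliest priority filing: 23 September 1997.
Base term: 23 September 1997 + 21 years → 23 September 2018.
Opposition Stay Credit: +347 days → 5 September 2019.
Response Delay Deduction: −38 days → 29 July 2019.

July 29, 2019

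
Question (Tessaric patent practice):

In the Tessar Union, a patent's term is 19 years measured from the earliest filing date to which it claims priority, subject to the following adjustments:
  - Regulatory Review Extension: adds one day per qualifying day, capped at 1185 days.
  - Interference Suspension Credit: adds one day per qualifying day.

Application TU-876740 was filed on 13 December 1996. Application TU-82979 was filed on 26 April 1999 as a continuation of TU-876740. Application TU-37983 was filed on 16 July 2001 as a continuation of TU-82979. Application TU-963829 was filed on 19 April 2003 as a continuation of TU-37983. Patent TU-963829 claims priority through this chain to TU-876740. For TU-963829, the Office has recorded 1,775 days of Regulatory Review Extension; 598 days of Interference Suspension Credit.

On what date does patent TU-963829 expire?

2020-10-30

Earliest priority filing: 13 December 1996.
Base term: 13 December 1996 + 19 years → 13 December 2015.
Regulatory Review Extension: 1775 days claimed exceeds the 1185-day cap, so +1185 days → 12 March 2019.
Interference Suspension Credit: +598 days → 30 October 2020.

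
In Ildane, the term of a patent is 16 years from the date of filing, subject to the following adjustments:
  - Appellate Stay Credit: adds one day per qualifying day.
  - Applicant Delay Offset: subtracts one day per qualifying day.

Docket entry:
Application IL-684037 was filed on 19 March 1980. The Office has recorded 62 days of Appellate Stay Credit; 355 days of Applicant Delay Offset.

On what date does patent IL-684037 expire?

May 31, 1995

Base term: filing date + 16 years → 19 March 1996.
Appellate Stay Credit: +62 days → 20 May 1996.
Applicant Delay Offset: −355 days → 31 May 1995.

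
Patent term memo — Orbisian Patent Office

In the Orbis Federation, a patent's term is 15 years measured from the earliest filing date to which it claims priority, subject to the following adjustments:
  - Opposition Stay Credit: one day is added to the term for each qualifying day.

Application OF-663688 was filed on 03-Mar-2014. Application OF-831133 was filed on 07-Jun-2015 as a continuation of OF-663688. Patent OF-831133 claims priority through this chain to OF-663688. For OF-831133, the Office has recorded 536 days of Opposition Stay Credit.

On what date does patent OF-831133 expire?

August 21, 2030

Earliest priority filing: 3 March 2014.
Base term: 3 March 2014 + 15 years → 3 March 2029.
Opposition Stay Credit: +536 days → 21 August 2030.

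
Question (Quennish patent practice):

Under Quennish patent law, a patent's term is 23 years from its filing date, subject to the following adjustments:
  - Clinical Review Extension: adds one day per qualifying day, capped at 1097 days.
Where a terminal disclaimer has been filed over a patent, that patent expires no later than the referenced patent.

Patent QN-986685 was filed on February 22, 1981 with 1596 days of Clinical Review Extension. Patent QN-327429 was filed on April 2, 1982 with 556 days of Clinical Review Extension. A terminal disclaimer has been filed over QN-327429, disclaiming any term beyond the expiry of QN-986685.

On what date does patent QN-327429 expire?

Natural term of QN-327429:
  Base: filing + 23 years → 2 April 2005.
  Clinical Review Extension: 556 days (within the 1097-day cap) → +556 days → 10 October 2006.
Expiry of referenced patent QN-986685:
  Base: filing + 23 years → 22 February 2004.
  Clinical Review Extension: 1596 days claimed exceeds the 1097-day cap, so +1097 days → 23 February 2007.
Terminal disclaimer: QN-327429 expires on the earlier of 10 October 2006 and 23 February 2007.

October 10, 2006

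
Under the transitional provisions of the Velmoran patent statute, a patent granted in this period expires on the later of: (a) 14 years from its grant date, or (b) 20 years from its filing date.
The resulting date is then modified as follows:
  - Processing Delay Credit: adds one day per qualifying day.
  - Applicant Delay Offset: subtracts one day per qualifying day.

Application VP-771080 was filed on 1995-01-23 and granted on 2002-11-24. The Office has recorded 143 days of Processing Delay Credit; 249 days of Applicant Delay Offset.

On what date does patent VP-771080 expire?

(a) grant + 14 years → 24 November 2016.
(b) filing + 20 years → 23 January 2015.
Later of the two: 24 November 2016.
Processing Delay Credit: +143 days → 16 April 2017.
Applicant Delay Offset: −249 days → 10 August 2016.

2016-08-10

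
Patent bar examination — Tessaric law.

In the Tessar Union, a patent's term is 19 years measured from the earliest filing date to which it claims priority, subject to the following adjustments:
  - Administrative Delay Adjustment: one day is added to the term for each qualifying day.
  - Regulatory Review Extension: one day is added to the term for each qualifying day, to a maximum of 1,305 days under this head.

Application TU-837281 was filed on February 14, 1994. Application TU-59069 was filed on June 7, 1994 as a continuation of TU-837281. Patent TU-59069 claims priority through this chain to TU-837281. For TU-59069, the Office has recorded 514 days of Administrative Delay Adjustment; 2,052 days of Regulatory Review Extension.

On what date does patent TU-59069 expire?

Earliest priority filing: 14 February 1994.
Base term: 14 February 1994 + 19 years → 14 February 2013.
Administrative Delay Adjustment: +514 days → 13 July 2014.
Regulatory Review Extension: 2052 days claimed exceeds the 1305-day cap, so +1305 days → 7 February 2018.

2018-02-07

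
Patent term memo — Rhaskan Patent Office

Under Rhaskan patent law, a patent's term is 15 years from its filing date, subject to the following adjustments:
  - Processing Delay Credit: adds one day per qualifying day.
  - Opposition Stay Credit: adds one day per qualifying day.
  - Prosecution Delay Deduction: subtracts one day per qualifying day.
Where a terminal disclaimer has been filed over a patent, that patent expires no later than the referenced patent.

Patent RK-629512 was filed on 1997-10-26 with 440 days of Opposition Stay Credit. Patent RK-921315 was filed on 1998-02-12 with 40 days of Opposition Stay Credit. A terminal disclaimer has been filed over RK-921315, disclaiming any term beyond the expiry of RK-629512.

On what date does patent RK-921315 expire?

2013-03-24

Natural term of RK-921315:
  Base: filing + 15 years → 12 February 2013.
  Opposition Stay Credit: +40 days → 24 March 2013.
Expiry of referenced patent RK-629512:
  Base: filing + 15 years → 26 October 2012.
  Opposition Stay Credit: +440 days → 9 January 2014.
Terminal disclaimer: RK-921315 expires on the earlier of 24 March 2013 and 9 January 2014.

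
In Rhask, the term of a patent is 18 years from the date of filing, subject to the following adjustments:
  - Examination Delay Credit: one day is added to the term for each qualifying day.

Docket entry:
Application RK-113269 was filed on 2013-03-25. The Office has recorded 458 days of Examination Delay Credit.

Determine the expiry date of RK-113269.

Base term: filing date + 18 years → 25 March 2031.
Examination Delay Credit: +458 days → 25 June 2032.

2032-06-25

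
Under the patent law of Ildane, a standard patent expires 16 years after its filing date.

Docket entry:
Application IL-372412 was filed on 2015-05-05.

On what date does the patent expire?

Filing date + 16 years → 5 May 2031.

May 5, 2031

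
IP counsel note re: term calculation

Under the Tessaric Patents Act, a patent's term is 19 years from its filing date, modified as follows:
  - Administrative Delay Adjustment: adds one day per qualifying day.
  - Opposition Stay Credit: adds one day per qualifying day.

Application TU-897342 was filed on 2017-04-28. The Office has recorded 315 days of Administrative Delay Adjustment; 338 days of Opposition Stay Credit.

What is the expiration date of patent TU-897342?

February 10, 2038

Base term: filing date + 19 years → 28 April 2036.
Administrative Delay Adjustment: +315 days → 9 March 2037.
Opposition Stay Credit: +338 days → 10 February 2038.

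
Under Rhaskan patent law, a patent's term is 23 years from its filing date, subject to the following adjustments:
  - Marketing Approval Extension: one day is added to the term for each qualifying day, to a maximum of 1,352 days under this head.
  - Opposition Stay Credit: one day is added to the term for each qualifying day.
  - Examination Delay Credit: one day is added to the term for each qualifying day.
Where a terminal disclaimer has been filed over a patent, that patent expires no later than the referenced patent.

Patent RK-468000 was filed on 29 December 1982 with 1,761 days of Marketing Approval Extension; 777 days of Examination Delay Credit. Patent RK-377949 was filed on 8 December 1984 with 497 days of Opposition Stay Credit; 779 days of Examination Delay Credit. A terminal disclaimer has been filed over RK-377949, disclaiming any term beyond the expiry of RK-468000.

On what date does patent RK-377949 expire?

2011-06-06

Natural term of RK-377949:
  Base: filing + 23 years → 8 December 2007.
  Opposition Stay Credit: +497 days → 18 April 2009.
  Examination Delay Credit: +779 days → 6 June 2011.
Expiry of referenced patent RK-468000:
  Base: filing + 23 years → 29 December 2005.
  Marketing Approval Extension: 1761 days claimed exceeds the 1352-day cap, so +1352 days → 11 September 2009.
  Examination Delay Credit: +777 days → 28 October 2011.
Terminal disclaimer: RK-377949 expires on the earlier of 6 June 2011 and 28 October 2011.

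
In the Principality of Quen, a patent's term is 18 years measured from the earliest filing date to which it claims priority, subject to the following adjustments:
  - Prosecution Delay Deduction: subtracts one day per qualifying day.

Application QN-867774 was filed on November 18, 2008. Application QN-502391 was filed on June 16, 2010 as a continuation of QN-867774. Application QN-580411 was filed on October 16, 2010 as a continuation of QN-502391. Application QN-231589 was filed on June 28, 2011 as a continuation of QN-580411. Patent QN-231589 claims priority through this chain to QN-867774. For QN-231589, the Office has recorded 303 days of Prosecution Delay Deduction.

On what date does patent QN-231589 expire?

January 19, 2026

Earliest priority filing: 18 November 2008.
Base term: 18 November 2008 + 18 years → 18 November 2026.
Prosecution Delay Deduction: −303 days → 19 January 2026.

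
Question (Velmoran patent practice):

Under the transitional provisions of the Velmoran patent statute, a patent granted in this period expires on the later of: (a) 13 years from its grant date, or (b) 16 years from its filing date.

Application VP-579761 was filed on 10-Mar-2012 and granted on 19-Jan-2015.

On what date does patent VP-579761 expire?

2028-03-10

(a) grant + 13 years → 19 January 2028.
(b) filing + 16 years → 10 March 2028.
Later of the two: 10 March 2028.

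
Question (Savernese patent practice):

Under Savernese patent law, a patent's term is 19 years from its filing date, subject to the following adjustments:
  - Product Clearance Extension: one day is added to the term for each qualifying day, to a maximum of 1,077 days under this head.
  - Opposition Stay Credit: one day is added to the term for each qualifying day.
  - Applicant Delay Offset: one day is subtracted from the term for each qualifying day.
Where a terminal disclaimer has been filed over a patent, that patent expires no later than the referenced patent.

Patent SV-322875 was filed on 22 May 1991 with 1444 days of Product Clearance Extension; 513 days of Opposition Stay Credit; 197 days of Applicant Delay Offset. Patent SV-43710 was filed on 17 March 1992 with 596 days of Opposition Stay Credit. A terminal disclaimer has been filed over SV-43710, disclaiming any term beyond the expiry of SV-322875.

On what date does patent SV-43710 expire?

Natural term of SV-43710:
  Base: filing + 19 years → 17 March 2011.
  Opposition Stay Credit: +596 days → 2 November 2012.
Expiry of referenced patent SV-322875:
  Base: filing + 19 years → 22 May 2010.
  Product Clearance Extension: 1444 days claimed exceeds the 1077-day cap, so +1077 days → 3 May 2013.
  Opposition Stay Credit: +513 days → 28 September 2014.
  Applicant Delay Offset: −197 days → 15 March 2014.
Terminal disclaimer: SV-43710 expires on the earlier of 2 November 2012 and 15 March 2014.

2012-11-02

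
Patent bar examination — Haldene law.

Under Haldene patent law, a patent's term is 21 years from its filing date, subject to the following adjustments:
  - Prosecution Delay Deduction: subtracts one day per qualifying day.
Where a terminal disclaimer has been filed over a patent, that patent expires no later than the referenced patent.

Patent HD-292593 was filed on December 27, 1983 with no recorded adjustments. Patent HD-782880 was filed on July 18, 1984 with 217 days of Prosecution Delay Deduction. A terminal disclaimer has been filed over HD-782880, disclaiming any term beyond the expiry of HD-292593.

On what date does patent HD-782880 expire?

2004-12-13

Natural term of HD-782880:
  Base: filing + 21 years → 18 July 2005.
  Prosecution Delay Deduction: −217 days → 13 December 2004.
Expiry of referenced patent HD-292593:
  Base: filing + 21 years → 27 December 2004.
Terminal disclaimer: HD-782880 expires on the earlier of 13 December 2004 and 27 December 2004.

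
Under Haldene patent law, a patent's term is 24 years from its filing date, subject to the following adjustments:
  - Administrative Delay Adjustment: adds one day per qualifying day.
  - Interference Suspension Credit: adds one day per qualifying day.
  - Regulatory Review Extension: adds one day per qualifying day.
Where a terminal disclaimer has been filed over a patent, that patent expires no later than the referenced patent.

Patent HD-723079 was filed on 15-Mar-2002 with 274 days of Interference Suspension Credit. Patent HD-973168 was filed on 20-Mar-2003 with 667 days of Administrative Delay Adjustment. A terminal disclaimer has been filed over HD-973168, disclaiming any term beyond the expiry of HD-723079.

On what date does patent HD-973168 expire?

December 14, 2026

Natural term of HD-973168:
  Base: filing + 24 years → 20 March 2027.
  Administrative Delay Adjustment: +667 days → 15 January 2029.
Expiry of referenced patent HD-723079:
  Base: filing + 24 years → 15 March 2026.
  Interference Suspension Credit: +274 days → 14 December 2026.
Terminal disclaimer: HD-973168 expires on the earlier of 15 January 2029 and 14 December 2026.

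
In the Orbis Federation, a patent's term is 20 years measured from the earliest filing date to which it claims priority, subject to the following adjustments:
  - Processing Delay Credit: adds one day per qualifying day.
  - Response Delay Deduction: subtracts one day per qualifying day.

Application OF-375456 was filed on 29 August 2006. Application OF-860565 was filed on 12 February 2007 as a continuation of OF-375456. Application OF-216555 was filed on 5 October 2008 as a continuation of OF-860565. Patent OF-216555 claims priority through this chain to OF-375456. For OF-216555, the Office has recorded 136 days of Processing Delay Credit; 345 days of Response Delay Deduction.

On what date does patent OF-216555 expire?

Earliest priority filing: 29 August 2006.
Base term: 29 August 2006 + 20 years → 29 August 2026.
Processing Delay Credit: +136 days → 12 January 2027.
Response Delay Deduction: −345 days → 1 February 2026.

2026-02-01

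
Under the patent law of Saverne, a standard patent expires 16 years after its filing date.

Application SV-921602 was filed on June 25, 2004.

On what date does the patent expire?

Filing date + 16 years → 25 June 2020.

2020-06-25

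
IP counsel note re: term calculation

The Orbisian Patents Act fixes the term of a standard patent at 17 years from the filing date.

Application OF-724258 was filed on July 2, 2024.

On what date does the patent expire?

July 2, 2041

Filing date + 17 years → 2 July 2041.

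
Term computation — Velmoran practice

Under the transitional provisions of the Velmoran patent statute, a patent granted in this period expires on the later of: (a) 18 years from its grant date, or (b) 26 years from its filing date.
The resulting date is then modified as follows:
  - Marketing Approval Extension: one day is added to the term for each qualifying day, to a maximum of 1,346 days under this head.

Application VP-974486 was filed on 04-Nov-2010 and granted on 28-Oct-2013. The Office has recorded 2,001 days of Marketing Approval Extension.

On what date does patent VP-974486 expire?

July 12, 2040

(a) grant + 18 years → 28 October 2031.
(b) filing + 26 years → 4 November 2036.
Later of the two: 4 November 2036.
Marketing Approval Extension: 2001 days claimed exceeds the 1346-day cap, so +1346 days → 12 July 2040.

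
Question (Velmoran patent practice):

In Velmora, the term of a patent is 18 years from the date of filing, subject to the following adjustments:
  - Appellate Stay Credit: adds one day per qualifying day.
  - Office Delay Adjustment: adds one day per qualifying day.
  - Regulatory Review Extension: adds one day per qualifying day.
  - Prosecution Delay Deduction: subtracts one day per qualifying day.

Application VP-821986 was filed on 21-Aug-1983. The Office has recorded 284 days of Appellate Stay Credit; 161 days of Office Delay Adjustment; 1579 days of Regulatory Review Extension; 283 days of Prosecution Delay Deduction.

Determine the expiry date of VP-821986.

2006-05-28

Base term: filing date + 18 years → 21 August 2001.
Appellate Stay Credit: +284 days → 1 June 2002.
Office Delay Adjustment: +161 days → 9 November 2002.
Regulatory Review Extension: +1579 days → 7 March 2007.
Prosecution Delay Deduction: −283 days → 28 May 2006.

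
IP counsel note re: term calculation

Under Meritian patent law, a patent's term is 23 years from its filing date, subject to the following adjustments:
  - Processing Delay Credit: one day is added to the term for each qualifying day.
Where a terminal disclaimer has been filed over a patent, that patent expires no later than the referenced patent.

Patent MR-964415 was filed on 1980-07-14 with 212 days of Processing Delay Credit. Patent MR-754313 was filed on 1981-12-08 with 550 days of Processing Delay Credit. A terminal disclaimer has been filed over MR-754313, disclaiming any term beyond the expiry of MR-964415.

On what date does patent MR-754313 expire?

2004-02-11

Natural term of MR-754313:
  Base: filing + 23 years → 8 December 2004.
  Processing Delay Credit: +550 days → 11 June 2006.
Expiry of referenced patent MR-964415:
  Base: filing + 23 years → 14 July 2003.
  Processing Delay Credit: +212 days → 11 February 2004.
Terminal disclaimer: MR-754313 expires on the earlier of 11 June 2006 and 11 February 2004.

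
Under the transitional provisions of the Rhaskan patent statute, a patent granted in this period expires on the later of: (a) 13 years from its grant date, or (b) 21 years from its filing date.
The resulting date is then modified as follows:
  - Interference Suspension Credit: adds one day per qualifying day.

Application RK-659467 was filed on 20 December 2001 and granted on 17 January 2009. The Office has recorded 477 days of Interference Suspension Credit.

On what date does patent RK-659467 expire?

(a) grant + 13 years → 17 January 2022.
(b) filing + 21 years → 20 December 2022.
Later of the two: 20 December 2022.
Interference Suspension Credit: +477 days → 10 April 2024.

April 10, 2024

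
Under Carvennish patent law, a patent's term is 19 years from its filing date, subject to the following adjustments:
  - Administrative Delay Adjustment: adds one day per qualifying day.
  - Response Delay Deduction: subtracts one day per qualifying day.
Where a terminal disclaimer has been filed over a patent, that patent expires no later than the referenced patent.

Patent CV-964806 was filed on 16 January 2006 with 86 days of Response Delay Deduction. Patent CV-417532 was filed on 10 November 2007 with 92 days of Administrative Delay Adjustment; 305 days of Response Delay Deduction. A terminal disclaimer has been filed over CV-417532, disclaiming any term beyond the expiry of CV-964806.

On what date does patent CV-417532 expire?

Natural term of CV-417532:
  Base: filing + 19 years → 10 November 2026.
  Administrative Delay Adjustment: +92 days → 10 February 2027.
  Response Delay Deduction: −305 days → 11 April 2026.
Expiry of referenced patent CV-964806:
  Base: filing + 19 years → 16 January 2025.
  Response Delay Deduction: −86 days → 22 October 2024.
Terminal disclaimer: CV-417532 expires on the earlier of 11 April 2026 and 22 October 2024.

2024-10-22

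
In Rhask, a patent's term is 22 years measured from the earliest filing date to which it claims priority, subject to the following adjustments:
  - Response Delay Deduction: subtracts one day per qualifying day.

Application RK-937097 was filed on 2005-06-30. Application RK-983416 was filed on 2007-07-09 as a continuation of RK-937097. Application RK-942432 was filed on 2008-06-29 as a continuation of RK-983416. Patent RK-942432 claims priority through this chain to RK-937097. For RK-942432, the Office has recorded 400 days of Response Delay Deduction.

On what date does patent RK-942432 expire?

2026-05-26

Earliest priority filing: 30 June 2005.
Base term: 30 June 2005 + 22 years → 30 June 2027.
Response Delay Deduction: −400 days → 26 May 2026.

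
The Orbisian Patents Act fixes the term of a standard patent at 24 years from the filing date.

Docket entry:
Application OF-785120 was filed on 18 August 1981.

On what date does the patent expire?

Filing date + 24 years → 18 August 2005.

August 18, 2005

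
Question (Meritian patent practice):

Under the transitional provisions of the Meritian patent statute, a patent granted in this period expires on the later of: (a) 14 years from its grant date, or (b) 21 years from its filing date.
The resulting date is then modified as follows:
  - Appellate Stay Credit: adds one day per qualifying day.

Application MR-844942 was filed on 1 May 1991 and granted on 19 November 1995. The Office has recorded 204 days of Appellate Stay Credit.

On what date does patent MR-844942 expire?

(a) grant + 14 years → 19 November 2009.
(b) filing + 21 years → 1 May 2012.
Later of the two: 1 May 2012.
Appellate Stay Credit: +204 days → 21 November 2012.

November 21, 2012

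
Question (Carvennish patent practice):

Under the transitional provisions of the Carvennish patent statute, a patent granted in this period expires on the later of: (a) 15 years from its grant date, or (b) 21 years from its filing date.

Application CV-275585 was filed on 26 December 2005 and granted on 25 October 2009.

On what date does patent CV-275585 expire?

(a) grant + 15 years → 25 October 2024.
(b) filing + 21 years → 26 December 2026.
Later of the two: 26 December 2026.

December 26, 2026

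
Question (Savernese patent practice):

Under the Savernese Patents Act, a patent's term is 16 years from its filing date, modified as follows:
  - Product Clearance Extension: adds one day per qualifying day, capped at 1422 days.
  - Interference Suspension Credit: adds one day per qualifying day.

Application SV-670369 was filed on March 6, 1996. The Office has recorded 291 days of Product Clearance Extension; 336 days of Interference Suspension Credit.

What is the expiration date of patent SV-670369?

Base term: filing date + 16 years → 6 March 2012.
Product Clearance Extension: 291 days (within the 1422-day cap) → +291 days → 22 December 2012.
Interference Suspension Credit: +336 days → 23 November 2013.

November 23, 2013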